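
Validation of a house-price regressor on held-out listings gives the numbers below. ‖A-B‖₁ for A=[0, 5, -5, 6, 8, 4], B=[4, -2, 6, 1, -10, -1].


d = |0-4| + |5+ 2| + |-5-6| + |6-1| + |8+ 10| + |4+ 1|
  = 4 + 7 + 11 + 5 + 18 + 5
  = 50

50


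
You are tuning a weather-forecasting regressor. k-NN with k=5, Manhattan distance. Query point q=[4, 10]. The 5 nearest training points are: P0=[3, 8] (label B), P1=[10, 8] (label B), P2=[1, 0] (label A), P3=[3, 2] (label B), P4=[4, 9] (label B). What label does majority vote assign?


d(q,P0) = 3  (label B)
d(q,P1) = 8  (label B)
d(q,P2) = 13  (label A)
d(q,P3) = 9  (label B)
d(q,P4) = 1  (label B)
Votes: A=1, B=4
Majority → B

B


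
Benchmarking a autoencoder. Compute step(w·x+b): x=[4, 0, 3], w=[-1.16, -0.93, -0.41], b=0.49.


z = (4)·(-1.16) + (0)·(-0.93) + (3)·(-0.41) + 0.49
  = -5.38
step(z) = 0 (z<0)

0


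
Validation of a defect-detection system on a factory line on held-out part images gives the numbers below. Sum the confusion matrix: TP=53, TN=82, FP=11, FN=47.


Total = TP + TN + FP + FN
= 53 + 82 + 11 + 47
= 193
(Predicted positive: 64, predicted negative: 129)

193


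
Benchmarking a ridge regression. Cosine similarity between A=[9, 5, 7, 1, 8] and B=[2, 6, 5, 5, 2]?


A·B = 9·2 + 5·6 + 7·5 + 1·5 + 8·2 = 104
‖A‖ = √220 = 14.8324, ‖B‖ = √94 = 9.6954
cos = 104/(√220·√94) = 104/√20680 = 0.7232

0.7232


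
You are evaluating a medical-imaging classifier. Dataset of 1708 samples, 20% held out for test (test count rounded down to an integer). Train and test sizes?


Test = ⌊1708·20/100⌋ = 341
Train = 1708 - 341 = 1367

Train: 1367, Test: 341


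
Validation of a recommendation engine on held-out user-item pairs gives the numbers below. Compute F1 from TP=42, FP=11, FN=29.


Precision = 42/53 = 0.7925
Recall = 42/71 = 0.5915
F1 = 2·P·R/(P+R) = 2·TP/(2·TP+FP+FN) = 84/(84+11+29) = 84/124 = 0.6774

0.6774


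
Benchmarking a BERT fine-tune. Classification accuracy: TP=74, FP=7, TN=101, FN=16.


Accuracy = (TP+TN)/(TP+TN+FP+FN)
= (74+101)/(198)
= 175/198 = 88.38%

88.38%


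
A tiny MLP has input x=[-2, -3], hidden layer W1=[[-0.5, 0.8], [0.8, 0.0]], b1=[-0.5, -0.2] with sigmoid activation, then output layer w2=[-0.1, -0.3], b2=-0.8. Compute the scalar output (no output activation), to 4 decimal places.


z1[0] = (-0.5)·(-2) + (0.8)·(-3) - 0.5 = -1.9
z1[1] = (0.8)·(-2) + (0.0)·(-3) - 0.2 = -1.8
h = sigmoid(z1) = [0.1301, 0.1419]
output = (-0.1)·(0.1301) + (-0.3)·(0.1419) - 0.8 = -0.8556

-0.8556


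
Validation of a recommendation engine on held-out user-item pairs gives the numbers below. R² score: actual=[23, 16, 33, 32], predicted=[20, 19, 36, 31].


ȳ = 26
SS_res = Σ(y-ŷ)² = 28
SS_tot = Σ(y-ȳ)² = 194
R² = 1 - SS_res/SS_tot = 1 - 0.1443 = 0.8557

0.8557


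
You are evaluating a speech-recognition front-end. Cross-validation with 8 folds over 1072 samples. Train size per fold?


Fold size = 1072/8 = 134
Training per fold = 1072 - 134 = 938

938


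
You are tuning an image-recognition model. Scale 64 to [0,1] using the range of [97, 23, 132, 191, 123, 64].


min=23, max=191
(64-23)/(191-23) = 41/168 = 0.244

0.244


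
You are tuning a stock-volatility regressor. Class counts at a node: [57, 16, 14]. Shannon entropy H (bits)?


Probabilities: [57/87, 16/87, 14/87] ≈ [0.6552, 0.1839, 0.1609]
H = -((57/87)·log₂(57/87) + (16/87)·log₂(16/87) + (14/87)·log₂(14/87))
  = 1.2731 bits

1.2731 bits


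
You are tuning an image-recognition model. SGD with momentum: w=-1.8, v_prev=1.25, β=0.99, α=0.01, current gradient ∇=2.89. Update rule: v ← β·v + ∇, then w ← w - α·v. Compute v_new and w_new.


v_new = 0.99·1.25 + 2.89 = 1.2375 + 2.89 = 4.1275
w_new = -1.8 - 0.01·4.1275 = -1.8 - 0.041275 = -1.841275

v_new=4.1275, w_new=-1.841275


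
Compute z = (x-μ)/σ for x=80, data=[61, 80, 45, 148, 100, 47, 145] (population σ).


μ = 89.4286, σ = 40.1812
z = (80 - 89.4286)/40.1812 = -0.2347

-0.2347


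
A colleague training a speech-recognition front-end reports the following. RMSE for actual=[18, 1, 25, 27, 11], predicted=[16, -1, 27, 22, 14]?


MSE = 46/5 = 9.2
RMSE = √(46/5) = 3.0332

3.0332


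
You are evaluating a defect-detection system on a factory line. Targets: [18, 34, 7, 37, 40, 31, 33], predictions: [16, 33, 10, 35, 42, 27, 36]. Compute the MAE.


Absolute errors: |18-16|=2, |34-33|=1, |7-10|=3, |37-35|=2, |40-42|=2, |31-27|=4, |33-36|=3
Sum = 17
MAE = 17/7 = 17/7

17/7


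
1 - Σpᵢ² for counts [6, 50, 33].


Probabilities: [6/89, 50/89, 33/89] ≈ [0.0674, 0.5618, 0.3708]
Σpᵢ² = (36 + 2500 + 1089)/89² = 3625/7921
Gini = 1 - Σpᵢ² = 1 - 3625/7921 = 0.5424

0.5424


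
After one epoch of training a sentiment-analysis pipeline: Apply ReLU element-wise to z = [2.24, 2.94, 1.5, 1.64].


ReLU(2.24) = max(0, 2.24) = 2.24
ReLU(2.94) = max(0, 2.94) = 2.94
ReLU(1.5) = max(0, 1.5) = 1.5
ReLU(1.64) = max(0, 1.64) = 1.64
result = [2.24, 2.94, 1.5, 1.64]

[2.24, 2.94, 1.5, 1.64]


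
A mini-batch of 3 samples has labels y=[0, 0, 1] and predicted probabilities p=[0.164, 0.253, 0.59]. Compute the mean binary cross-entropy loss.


L[0] = -ln(1-0.164) = -ln(0.836) = 0.1791
L[1] = -ln(1-0.253) = -ln(0.747) = 0.2917
L[2] = -ln(0.59) = 0.5276
mean = (0.1791 + 0.2917 + 0.5276)/3 = 0.3328

0.3328


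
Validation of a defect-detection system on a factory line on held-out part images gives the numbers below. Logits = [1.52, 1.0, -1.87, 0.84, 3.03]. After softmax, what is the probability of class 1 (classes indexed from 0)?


Exponentials: e^1.52=4.5722, e^1.0=2.7183, e^-1.87=0.1541, e^0.84=2.3164, e^3.03=20.6972
Sum = 30.4582
Softmax = [0.1501, 0.0892, 0.0051, 0.0761, 0.6795]
p[1] = 2.7183/30.4582 = 0.0892

0.0892


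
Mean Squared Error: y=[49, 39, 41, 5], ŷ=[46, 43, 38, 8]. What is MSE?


Squared errors: (49-46)²=9, (39-43)²=16, (41-38)²=9, (5-8)²=9
Sum = 43
MSE = 43/4 = 43/4

43/4


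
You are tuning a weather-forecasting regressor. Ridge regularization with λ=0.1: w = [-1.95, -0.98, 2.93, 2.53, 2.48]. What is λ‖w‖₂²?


‖w‖₂² = (-1.95)² + (-0.98)² + (2.93)² + (2.53)² + (2.48)²
     = 3.8025 + 0.9604 + 8.5849 + 6.4009 + 6.1504
     = 25.8991
λ·‖w‖₂² = 0.1·25.8991 = 2.58991

2.58991


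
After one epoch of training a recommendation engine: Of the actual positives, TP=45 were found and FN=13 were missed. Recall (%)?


Recall = TP/(TP+FN)
= 45/(45+13)
= 45/58 = 77.59%

77.59%


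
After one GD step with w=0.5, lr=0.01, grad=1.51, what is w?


w_new = w - α·∇
= 0.5 - 0.01·1.51
= 0.5 - 0.0151
= 0.4849

0.4849


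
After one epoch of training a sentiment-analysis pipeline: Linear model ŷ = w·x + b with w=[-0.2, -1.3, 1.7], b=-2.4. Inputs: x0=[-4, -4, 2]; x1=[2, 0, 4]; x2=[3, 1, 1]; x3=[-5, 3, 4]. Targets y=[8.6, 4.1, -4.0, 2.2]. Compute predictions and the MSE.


ŷ0 = (-0.2)·(-4) + (-1.3)·(-4) + (1.7)·(2) - 2.4 = 7.0
ŷ1 = (-0.2)·(2) + (-1.3)·(0) + (1.7)·(4) - 2.4 = 4.0
ŷ2 = (-0.2)·(3) + (-1.3)·(1) + (1.7)·(1) - 2.4 = -2.6
ŷ3 = (-0.2)·(-5) + (-1.3)·(3) + (1.7)·(4) - 2.4 = 1.5
errors² = [2.56, 0.01, 1.96, 0.49]
MSE = 5.0200/4 = 1.255

1.255


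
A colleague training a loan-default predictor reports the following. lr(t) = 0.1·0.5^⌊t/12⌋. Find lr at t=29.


n_drops = ⌊29/12⌋ = 2
lr = 0.1·0.5^2 = 0.1·0.25 = 0.025

0.025


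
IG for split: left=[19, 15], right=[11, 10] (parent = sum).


Parent = [30, 25], H_parent = 0.994
H_left = 0.99 (n=34), H_right = 0.9984 (n=21)
H_children = (34/55)·0.99 + (21/55)·0.9984 = 0.9932
IG = 0.994 - 0.9932 = 0.0008

0.0008


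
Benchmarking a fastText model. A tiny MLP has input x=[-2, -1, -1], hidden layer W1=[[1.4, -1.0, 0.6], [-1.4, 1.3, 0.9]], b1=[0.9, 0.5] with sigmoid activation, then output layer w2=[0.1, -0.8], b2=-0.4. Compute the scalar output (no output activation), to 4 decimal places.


z1[0] = (1.4)·(-2) + (-1.0)·(-1) + (0.6)·(-1) + 0.9 = -1.5
z1[1] = (-1.4)·(-2) + (1.3)·(-1) + (0.9)·(-1) + 0.5 = 1.1
h = sigmoid(z1) = [0.1824, 0.7503]
output = (0.1)·(0.1824) + (-0.8)·(0.7503) - 0.4 = -0.982

-0.982


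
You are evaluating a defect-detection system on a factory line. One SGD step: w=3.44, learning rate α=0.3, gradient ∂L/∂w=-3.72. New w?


w_new = w - α·∇
= 3.44 - 0.3·-3.72
= 3.44 + 1.116
= 4.556

4.556


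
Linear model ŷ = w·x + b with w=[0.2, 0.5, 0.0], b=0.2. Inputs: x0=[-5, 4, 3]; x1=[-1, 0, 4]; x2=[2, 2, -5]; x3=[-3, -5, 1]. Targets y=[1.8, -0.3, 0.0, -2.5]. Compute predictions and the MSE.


ŷ0 = (0.2)·(-5) + (0.5)·(4) + (0.0)·(3) + 0.2 = 1.2
ŷ1 = (0.2)·(-1) + (0.5)·(0) + (0.0)·(4) + 0.2 = 0.0
ŷ2 = (0.2)·(2) + (0.5)·(2) + (0.0)·(-5) + 0.2 = 1.6
ŷ3 = (0.2)·(-3) + (0.5)·(-5) + (0.0)·(1) + 0.2 = -2.9
errors² = [0.36, 0.09, 2.56, 0.16]
MSE = 3.1700/4 = 0.7925

0.7925


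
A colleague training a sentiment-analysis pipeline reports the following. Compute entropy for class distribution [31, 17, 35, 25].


Probabilities: [31/108, 17/108, 35/108, 25/108] ≈ [0.287, 0.1574, 0.3241, 0.2315]
H = -((31/108)·log₂(31/108) + (17/108)·log₂(17/108) + (35/108)·log₂(35/108) + (25/108)·log₂(25/108))
  = 1.9522 bits

1.9522 bits


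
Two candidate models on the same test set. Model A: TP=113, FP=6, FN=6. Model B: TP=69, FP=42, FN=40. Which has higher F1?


Model A: P=113/119=0.9496, R=113/119=0.9496, F1=2PR/(P+R)=2TP/(2TP+FP+FN)=226/238=0.9496
Model B: P=69/111=0.6216, R=69/109=0.633, F1=2PR/(P+R)=2TP/(2TP+FP+FN)=138/220=0.6273
0.9496 > 0.6273 → Model A

Model A


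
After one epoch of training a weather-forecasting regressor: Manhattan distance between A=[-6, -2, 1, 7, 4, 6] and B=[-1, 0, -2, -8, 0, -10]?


d = |-6+ 1| + |-2-0| + |1+ 2| + |7+ 8| + |4-0| + |6+ 10|
  = 5 + 2 + 3 + 15 + 4 + 16
  = 45

45


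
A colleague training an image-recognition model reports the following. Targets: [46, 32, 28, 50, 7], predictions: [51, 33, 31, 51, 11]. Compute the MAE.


Absolute errors: |46-51|=5, |32-33|=1, |28-31|=3, |50-51|=1, |7-11|=4
Sum = 14
MAE = 14/5 = 14/5

14/5


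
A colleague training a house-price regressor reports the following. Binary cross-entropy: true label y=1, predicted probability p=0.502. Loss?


BCE = -[y·ln(p) + (1-y)·ln(1-p)]
= -1·ln(0.502) - 0
= -ln(0.502) = 0.6892

0.6892


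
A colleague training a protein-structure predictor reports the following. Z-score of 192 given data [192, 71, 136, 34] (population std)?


μ = 108.25, σ = 60.5903
z = (192 - 108.25)/60.5903 = 1.3822

1.3822


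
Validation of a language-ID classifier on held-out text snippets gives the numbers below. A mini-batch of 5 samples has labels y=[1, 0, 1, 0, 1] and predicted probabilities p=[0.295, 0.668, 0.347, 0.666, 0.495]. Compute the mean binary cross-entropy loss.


L[0] = -ln(0.295) = 1.2208
L[1] = -ln(1-0.668) = -ln(0.332) = 1.1026
L[2] = -ln(0.347) = 1.0584
L[3] = -ln(1-0.666) = -ln(0.334) = 1.0966
L[4] = -ln(0.495) = 0.7032
mean = (1.2208 + 1.1026 + 1.0584 + 1.0966 + 0.7032)/5 = 1.0363

1.0363


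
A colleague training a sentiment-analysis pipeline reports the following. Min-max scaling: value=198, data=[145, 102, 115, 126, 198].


min=102, max=198
(198-102)/(198-102) = 96/96 = 1.0

1.0


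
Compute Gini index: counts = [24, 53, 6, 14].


Probabilities: [24/97, 53/97, 6/97, 14/97] ≈ [0.2474, 0.5464, 0.0619, 0.1443]
Σpᵢ² = (576 + 2809 + 36 + 196)/97² = 3617/9409
Gini = 1 - Σpᵢ² = 1 - 3617/9409 = 0.6156

0.6156


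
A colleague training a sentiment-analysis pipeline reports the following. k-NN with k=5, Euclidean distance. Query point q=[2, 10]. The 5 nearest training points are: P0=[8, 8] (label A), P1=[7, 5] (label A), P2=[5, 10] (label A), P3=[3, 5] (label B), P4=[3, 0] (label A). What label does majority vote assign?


d(q,P0) = 6.3246  (label A)
d(q,P1) = 7.0711  (label A)
d(q,P2) = 3.0  (label A)
d(q,P3) = 5.099  (label B)
d(q,P4) = 10.0499  (label A)
Votes: A=4, B=1
Majority → A

A


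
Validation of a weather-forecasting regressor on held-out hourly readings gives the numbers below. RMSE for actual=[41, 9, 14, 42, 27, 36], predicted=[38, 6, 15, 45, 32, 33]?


MSE = 62/6 = 10.3333
RMSE = √(62/6) = 3.2146

3.2146


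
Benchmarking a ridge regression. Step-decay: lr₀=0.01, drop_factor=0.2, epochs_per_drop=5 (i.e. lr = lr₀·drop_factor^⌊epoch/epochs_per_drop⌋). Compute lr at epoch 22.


n_drops = ⌊22/5⌋ = 4
lr = 0.01·0.2^4 = 0.01·0.0016 = 0.000016

0.000016


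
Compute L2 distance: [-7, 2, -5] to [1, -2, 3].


d = √((-7-1)² + (2+ 2)² + (-5-3)²)
  = √(64 + 16 + 64)
  = √144 = 12.0

12.0


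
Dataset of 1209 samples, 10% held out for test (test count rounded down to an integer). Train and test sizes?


Test = ⌊1209·10/100⌋ = 120
Train = 1209 - 120 = 1089

Train: 1089, Test: 120


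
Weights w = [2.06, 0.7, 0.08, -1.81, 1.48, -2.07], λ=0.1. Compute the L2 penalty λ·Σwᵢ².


‖w‖₂² = (2.06)² + (0.7)² + (0.08)² + (-1.81)² + (1.48)² + (-2.07)²
     = 4.2436 + 0.49 + 0.0064 + 3.2761 + 2.1904 + 4.2849
     = 14.4914
λ·‖w‖₂² = 0.1·14.4914 = 1.44914

1.44914


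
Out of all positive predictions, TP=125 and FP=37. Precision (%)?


Precision = TP/(TP+FP)
= 125/(125+37)
= 125/162 = 77.16%

77.16%


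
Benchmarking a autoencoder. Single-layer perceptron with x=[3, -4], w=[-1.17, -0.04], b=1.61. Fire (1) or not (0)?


z = (3)·(-1.17) + (-4)·(-0.04) + 1.61
  = -1.74
step(z) = 0 (z<0)

0


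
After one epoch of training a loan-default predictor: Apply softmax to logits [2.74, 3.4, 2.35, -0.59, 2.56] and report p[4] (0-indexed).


Exponentials: e^2.74=15.487, e^3.4=29.9641, e^2.35=10.4856, e^-0.59=0.5543, e^2.56=12.9358
Sum = 69.4268
Softmax = [0.2231, 0.4316, 0.151, 0.008, 0.1863]
p[4] = 12.9358/69.4268 = 0.1863

0.1863


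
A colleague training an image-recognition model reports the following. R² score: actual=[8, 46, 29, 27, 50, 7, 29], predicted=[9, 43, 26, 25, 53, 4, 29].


ȳ = 28
SS_res = Σ(y-ŷ)² = 41
SS_tot = Σ(y-ȳ)² = 1652
R² = 1 - SS_res/SS_tot = 1 - 0.0248 = 0.9752

0.9752


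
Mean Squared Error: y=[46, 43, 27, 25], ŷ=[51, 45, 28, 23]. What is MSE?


Squared errors: (46-51)²=25, (43-45)²=4, (27-28)²=1, (25-23)²=4
Sum = 34
MSE = 34/4 = 17/2

17/2


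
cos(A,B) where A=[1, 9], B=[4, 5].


A·B = 1·4 + 9·5 = 49
‖A‖ = √82 = 9.0554, ‖B‖ = √41 = 6.4031
cos = 49/(√82·√41) = 49/√3362 = 0.8451

0.8451


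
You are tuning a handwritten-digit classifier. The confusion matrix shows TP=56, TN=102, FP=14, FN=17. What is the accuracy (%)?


Accuracy = (TP+TN)/(TP+TN+FP+FN)
= (56+102)/(189)
= 158/189 = 83.6%

83.6%


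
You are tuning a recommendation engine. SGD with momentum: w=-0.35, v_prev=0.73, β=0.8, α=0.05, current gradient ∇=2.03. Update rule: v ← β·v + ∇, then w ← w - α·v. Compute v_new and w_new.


v_new = 0.8·0.73 + 2.03 = 0.584 + 2.03 = 2.614
w_new = -0.35 - 0.05·2.614 = -0.35 - 0.1307 = -0.4807

v_new=2.614, w_new=-0.4807


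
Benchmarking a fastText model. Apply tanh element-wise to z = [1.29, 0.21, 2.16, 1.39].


tanh(1.29) = 0.8591
tanh(0.21) = 0.207
tanh(2.16) = 0.9737
tanh(1.39) = 0.8832
result = [0.8591, 0.207, 0.9737, 0.8832]

[0.8591, 0.207, 0.9737, 0.8832]


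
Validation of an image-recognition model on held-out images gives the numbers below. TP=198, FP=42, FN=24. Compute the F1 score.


Precision = 198/240 = 0.825
Recall = 198/222 = 0.8919
F1 = 2·P·R/(P+R) = 2·TP/(2·TP+FP+FN) = 396/(396+42+24) = 396/462 = 0.8571

0.8571


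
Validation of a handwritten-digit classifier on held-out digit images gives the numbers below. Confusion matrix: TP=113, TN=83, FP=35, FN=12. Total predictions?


Total = TP + TN + FP + FN
= 113 + 83 + 35 + 12
= 243
(Predicted positive: 148, predicted negative: 95)

243


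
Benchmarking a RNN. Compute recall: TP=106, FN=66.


Recall = TP/(TP+FN)
= 106/(106+66)
= 106/172 = 61.63%

61.63%


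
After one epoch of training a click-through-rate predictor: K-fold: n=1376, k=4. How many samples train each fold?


Fold size = 1376/4 = 344
Training per fold = 1376 - 344 = 1032

1032


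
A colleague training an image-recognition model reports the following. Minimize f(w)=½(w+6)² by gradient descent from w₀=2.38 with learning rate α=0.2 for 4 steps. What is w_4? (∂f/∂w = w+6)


step 1: grad = 2.38+6 = 8.38; w = 2.38 - 0.2·(8.38) = 0.704
step 2: grad = 0.704+6 = 6.704; w = 0.704 - 0.2·(6.704) = -0.6368
step 3: grad = -0.6368+6 = 5.3632; w = -0.6368 - 0.2·(5.3632) = -1.70944
step 4: grad = -1.70944+6 = 4.29056; w = -1.70944 - 0.2·(4.29056) = -2.567552

-2.567552


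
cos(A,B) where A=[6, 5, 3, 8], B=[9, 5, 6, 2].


A·B = 6·9 + 5·5 + 3·6 + 8·2 = 113
‖A‖ = √134 = 11.5758, ‖B‖ = √146 = 12.083
cos = 113/(√134·√146) = 113/√19564 = 0.8079

0.8079


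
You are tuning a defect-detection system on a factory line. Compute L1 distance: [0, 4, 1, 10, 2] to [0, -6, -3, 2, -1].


d = |0-0| + |4+ 6| + |1+ 3| + |10-2| + |2+ 1|
  = 0 + 10 + 4 + 8 + 3
  = 25

25


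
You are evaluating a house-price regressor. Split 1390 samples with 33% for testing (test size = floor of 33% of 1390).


Test = ⌊1390·33/100⌋ = 458
Train = 1390 - 458 = 932

Train: 932, Test: 458


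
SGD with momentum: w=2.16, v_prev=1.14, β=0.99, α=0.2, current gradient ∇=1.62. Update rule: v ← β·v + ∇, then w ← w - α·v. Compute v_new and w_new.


v_new = 0.99·1.14 + 1.62 = 1.1286 + 1.62 = 2.7486
w_new = 2.16 - 0.2·2.7486 = 2.16 - 0.54972 = 1.61028

v_new=2.7486, w_new=1.61028


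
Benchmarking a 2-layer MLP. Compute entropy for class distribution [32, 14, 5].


Probabilities: [32/51, 14/51, 5/51] ≈ [0.6275, 0.2745, 0.098]
H = -((32/51)·log₂(32/51) + (14/51)·log₂(14/51) + (5/51)·log₂(5/51))
  = 1.2624 bits

1.2624 bits


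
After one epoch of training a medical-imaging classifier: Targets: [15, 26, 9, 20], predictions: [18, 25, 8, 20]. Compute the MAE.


Absolute errors: |15-18|=3, |26-25|=1, |9-8|=1, |20-20|=0
Sum = 5
MAE = 5/4 = 5/4

5/4


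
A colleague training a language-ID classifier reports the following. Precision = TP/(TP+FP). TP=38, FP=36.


Precision = TP/(TP+FP)
= 38/(38+36)
= 38/74 = 51.35%

51.35%


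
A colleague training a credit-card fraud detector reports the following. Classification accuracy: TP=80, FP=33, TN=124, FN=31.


Accuracy = (TP+TN)/(TP+TN+FP+FN)
= (80+124)/(268)
= 204/268 = 76.12%

76.12%


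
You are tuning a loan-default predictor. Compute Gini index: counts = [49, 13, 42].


Probabilities: [49/104, 13/104, 42/104] ≈ [0.4712, 0.125, 0.4038]
Σpᵢ² = (2401 + 169 + 1764)/104² = 4334/10816
Gini = 1 - Σpᵢ² = 1 - 4334/10816 = 0.5993

0.5993


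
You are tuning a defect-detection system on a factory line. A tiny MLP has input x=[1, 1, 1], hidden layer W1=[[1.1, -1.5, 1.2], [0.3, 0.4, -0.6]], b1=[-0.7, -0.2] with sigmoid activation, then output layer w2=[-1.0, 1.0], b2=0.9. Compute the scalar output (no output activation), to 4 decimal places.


z1[0] = (1.1)·(1) + (-1.5)·(1) + (1.2)·(1) - 0.7 = 0.1
z1[1] = (0.3)·(1) + (0.4)·(1) + (-0.6)·(1) - 0.2 = -0.1
h = sigmoid(z1) = [0.525, 0.475]
output = (-1.0)·(0.525) + (1.0)·(0.475) + 0.9 = 0.85

0.85


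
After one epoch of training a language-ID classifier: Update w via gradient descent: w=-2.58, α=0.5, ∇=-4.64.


w_new = w - α·∇
= -2.58 - 0.5·-4.64
= -2.58 + 2.32
= -0.26

-0.26


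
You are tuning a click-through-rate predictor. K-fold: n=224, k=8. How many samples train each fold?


Fold size = 224/8 = 28
Training per fold = 224 - 28 = 196

196


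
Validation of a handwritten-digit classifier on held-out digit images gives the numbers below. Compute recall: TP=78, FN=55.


Recall = TP/(TP+FN)
= 78/(78+55)
= 78/133 = 58.65%

58.65%


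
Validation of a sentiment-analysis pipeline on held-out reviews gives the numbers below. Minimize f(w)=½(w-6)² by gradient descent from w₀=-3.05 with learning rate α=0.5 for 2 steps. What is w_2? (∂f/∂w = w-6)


step 1: grad = -3.05-6 = -9.05; w = -3.05 - 0.5·(-9.05) = 1.475
step 2: grad = 1.475-6 = -4.525; w = 1.475 - 0.5·(-4.525) = 3.7375

3.7375


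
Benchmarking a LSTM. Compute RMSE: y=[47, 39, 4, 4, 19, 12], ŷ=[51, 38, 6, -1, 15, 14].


MSE = 66/6 = 11
RMSE = √(66/6) = 3.3166

3.3166


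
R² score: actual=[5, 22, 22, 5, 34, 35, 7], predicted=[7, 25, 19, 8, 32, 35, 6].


ȳ = 18.5714
SS_res = Σ(y-ŷ)² = 36
SS_tot = Σ(y-ȳ)² = 1033.71
R² = 1 - SS_res/SS_tot = 1 - 0.0348 = 0.9652

0.9652


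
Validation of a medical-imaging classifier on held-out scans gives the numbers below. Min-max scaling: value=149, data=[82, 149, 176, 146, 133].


min=82, max=176
(149-82)/(176-82) = 67/94 = 0.7128

0.7128


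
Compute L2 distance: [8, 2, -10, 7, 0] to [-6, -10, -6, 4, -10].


d = √((8+ 6)² + (2+ 10)² + (-10+ 6)² + (7-4)² + (0+ 10)²)
  = √(196 + 144 + 16 + 9 + 100)
  = √465 = 21.5639

21.5639


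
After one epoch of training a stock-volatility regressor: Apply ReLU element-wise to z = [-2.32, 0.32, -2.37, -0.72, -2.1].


ReLU(-2.32) = max(0, -2.32) = 0.0
ReLU(0.32) = max(0, 0.32) = 0.32
ReLU(-2.37) = max(0, -2.37) = 0.0
ReLU(-0.72) = max(0, -0.72) = 0.0
ReLU(-2.1) = max(0, -2.1) = 0.0
result = [0.0, 0.32, 0.0, 0.0, 0.0]

[0.0, 0.32, 0.0, 0.0, 0.0]


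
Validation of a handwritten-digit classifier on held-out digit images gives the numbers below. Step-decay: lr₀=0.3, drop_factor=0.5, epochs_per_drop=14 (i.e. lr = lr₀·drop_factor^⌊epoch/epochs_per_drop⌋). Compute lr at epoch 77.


n_drops = ⌊77/14⌋ = 5
lr = 0.3·0.5^5 = 0.3·0.03125 = 0.009375

0.009375


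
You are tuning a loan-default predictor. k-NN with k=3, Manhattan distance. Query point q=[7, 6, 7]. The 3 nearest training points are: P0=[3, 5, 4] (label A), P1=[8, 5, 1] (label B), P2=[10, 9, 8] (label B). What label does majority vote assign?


d(q,P0) = 8  (label A)
d(q,P1) = 8  (label B)
d(q,P2) = 7  (label B)
Votes: A=1, B=2
Majority → B

B


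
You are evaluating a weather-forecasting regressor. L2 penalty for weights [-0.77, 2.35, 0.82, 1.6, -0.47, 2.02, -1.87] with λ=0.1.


‖w‖₂² = (-0.77)² + (2.35)² + (0.82)² + (1.6)² + (-0.47)² + (2.02)² + (-1.87)²
     = 0.5929 + 5.5225 + 0.6724 + 2.56 + 0.2209 + 4.0804 + 3.4969
     = 17.146
λ·‖w‖₂² = 0.1·17.146 = 1.7146

1.7146


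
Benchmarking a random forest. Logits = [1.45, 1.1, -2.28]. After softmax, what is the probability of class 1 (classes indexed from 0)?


Exponentials: e^1.45=4.2631, e^1.1=3.0042, e^-2.28=0.1023
Sum = 7.3696
Softmax = [0.5785, 0.4076, 0.0139]
p[1] = 3.0042/7.3696 = 0.4076

0.4076


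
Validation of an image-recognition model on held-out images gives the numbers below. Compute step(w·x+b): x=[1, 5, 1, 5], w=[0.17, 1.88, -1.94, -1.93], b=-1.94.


z = (1)·(0.17) + (5)·(1.88) + (1)·(-1.94) + (5)·(-1.93) - 1.94
  = -3.96
step(z) = 0 (z<0)

0


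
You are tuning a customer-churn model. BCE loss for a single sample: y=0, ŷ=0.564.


BCE = -[y·ln(p) + (1-y)·ln(1-p)]
= -0 - 1·ln(1-0.564)
= -ln(0.436) = 0.8301

0.8301


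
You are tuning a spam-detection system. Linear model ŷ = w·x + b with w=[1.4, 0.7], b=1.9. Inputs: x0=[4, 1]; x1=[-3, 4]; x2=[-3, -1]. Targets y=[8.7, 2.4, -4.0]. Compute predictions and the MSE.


ŷ0 = (1.4)·(4) + (0.7)·(1) + 1.9 = 8.2
ŷ1 = (1.4)·(-3) + (0.7)·(4) + 1.9 = 0.5
ŷ2 = (1.4)·(-3) + (0.7)·(-1) + 1.9 = -3.0
errors² = [0.25, 3.61, 1.0]
MSE = 4.8600/3 = 1.62

1.62


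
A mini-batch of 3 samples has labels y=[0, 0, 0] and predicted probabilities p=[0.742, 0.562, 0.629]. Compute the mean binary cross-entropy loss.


L[0] = -ln(1-0.742) = -ln(0.258) = 1.3548
L[1] = -ln(1-0.562) = -ln(0.438) = 0.8255
L[2] = -ln(1-0.629) = -ln(0.371) = 0.9916
mean = (1.3548 + 0.8255 + 0.9916)/3 = 1.0573

1.0573


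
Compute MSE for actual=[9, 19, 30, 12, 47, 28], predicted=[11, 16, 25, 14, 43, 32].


Squared errors: (9-11)²=4, (19-16)²=9, (30-25)²=25, (12-14)²=4, (47-43)²=16, (28-32)²=16
Sum = 74
MSE = 74/6 = 37/3

37/3


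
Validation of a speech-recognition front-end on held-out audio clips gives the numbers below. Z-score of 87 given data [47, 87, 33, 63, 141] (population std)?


μ = 74.2, σ = 37.9178
z = (87 - 74.2)/37.9178 = 0.3376

0.3376


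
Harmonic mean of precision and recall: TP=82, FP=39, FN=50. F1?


Precision = 82/121 = 0.6777
Recall = 82/132 = 0.6212
F1 = 2·P·R/(P+R) = 2·TP/(2·TP+FP+FN) = 164/(164+39+50) = 164/253 = 0.6482

0.6482


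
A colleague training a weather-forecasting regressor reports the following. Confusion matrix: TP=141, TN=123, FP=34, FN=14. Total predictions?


Total = TP + TN + FP + FN
= 141 + 123 + 34 + 14
= 312
(Predicted positive: 175, predicted negative: 137)

312


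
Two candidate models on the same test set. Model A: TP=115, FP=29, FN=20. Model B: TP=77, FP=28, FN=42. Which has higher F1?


Model A: P=115/144=0.7986, R=115/135=0.8519, F1=2PR/(P+R)=2TP/(2TP+FP+FN)=230/279=0.8244
Model B: P=77/105=0.7333, R=77/119=0.6471, F1=2PR/(P+R)=2TP/(2TP+FP+FN)=154/224=0.6875
0.8244 > 0.6875 → Model A

Model A


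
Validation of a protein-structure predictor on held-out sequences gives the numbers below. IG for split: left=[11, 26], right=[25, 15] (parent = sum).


Parent = [36, 41], H_parent = 0.997
H_left = 0.878 (n=37), H_right = 0.9544 (n=40)
H_children = (37/77)·0.878 + (40/77)·0.9544 = 0.9177
IG = 0.997 - 0.9177 = 0.0793

0.0793


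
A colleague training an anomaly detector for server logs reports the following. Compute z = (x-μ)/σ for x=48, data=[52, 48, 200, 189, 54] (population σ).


μ = 108.6, σ = 70.2498
z = (48 - 108.6)/70.2498 = -0.8626

-0.8626


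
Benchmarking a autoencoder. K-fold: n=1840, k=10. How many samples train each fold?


Fold size = 1840/10 = 184
Training per fold = 1840 - 184 = 1656

1656


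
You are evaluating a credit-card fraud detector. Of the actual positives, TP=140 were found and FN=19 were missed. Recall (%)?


Recall = TP/(TP+FN)
= 140/(140+19)
= 140/159 = 88.05%

88.05%


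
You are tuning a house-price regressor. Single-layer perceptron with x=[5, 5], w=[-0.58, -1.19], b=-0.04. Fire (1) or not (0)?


z = (5)·(-0.58) + (5)·(-1.19) - 0.04
  = -8.89
step(z) = 0 (z<0)

0


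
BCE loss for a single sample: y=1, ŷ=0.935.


BCE = -[y·ln(p) + (1-y)·ln(1-p)]
= -1·ln(0.935) - 0
= -ln(0.935) = 0.0672

0.0672


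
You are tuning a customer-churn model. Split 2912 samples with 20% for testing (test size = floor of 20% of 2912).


Test = ⌊2912·20/100⌋ = 582
Train = 2912 - 582 = 2330

Train: 2330, Test: 582


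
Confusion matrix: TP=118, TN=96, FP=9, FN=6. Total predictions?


Total = TP + TN + FP + FN
= 118 + 96 + 9 + 6
= 229
(Predicted positive: 127, predicted negative: 102)

229


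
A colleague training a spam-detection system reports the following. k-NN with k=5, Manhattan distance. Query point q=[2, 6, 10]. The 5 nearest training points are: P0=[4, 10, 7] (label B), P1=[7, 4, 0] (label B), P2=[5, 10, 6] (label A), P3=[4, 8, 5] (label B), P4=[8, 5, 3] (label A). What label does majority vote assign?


d(q,P0) = 9  (label B)
d(q,P1) = 17  (label B)
d(q,P2) = 11  (label A)
d(q,P3) = 9  (label B)
d(q,P4) = 14  (label A)
Votes: A=2, B=3
Majority → B

B


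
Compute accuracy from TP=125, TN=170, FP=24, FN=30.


Accuracy = (TP+TN)/(TP+TN+FP+FN)
= (125+170)/(349)
= 295/349 = 84.53%

84.53%


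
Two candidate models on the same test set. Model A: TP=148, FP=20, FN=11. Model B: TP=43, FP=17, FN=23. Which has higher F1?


Model A: P=148/168=0.881, R=148/159=0.9308, F1=2PR/(P+R)=2TP/(2TP+FP+FN)=296/327=0.9052
Model B: P=43/60=0.7167, R=43/66=0.6515, F1=2PR/(P+R)=2TP/(2TP+FP+FN)=86/126=0.6825
0.9052 > 0.6825 → Model A

Model A


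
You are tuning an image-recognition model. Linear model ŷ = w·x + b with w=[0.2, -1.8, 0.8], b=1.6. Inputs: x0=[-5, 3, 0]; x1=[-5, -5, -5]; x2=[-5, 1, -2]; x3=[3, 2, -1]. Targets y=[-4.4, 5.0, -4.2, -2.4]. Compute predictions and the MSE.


ŷ0 = (0.2)·(-5) + (-1.8)·(3) + (0.8)·(0) + 1.6 = -4.8
ŷ1 = (0.2)·(-5) + (-1.8)·(-5) + (0.8)·(-5) + 1.6 = 5.6
ŷ2 = (0.2)·(-5) + (-1.8)·(1) + (0.8)·(-2) + 1.6 = -2.8
ŷ3 = (0.2)·(3) + (-1.8)·(2) + (0.8)·(-1) + 1.6 = -2.2
errors² = [0.16, 0.36, 1.96, 0.04]
MSE = 2.5200/4 = 0.63

0.63


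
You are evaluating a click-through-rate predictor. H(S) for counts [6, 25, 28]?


Probabilities: [6/59, 25/59, 28/59] ≈ [0.1017, 0.4237, 0.4746]
H = -((6/59)·log₂(6/59) + (25/59)·log₂(25/59) + (28/59)·log₂(28/59))
  = 1.3706 bits

1.3706 bits


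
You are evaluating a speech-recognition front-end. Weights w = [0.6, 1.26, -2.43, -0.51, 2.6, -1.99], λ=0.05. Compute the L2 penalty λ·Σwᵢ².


‖w‖₂² = (0.6)² + (1.26)² + (-2.43)² + (-0.51)² + (2.6)² + (-1.99)²
     = 0.36 + 1.5876 + 5.9049 + 0.2601 + 6.76 + 3.9601
     = 18.8327
λ·‖w‖₂² = 0.05·18.8327 = 0.941635

0.941635


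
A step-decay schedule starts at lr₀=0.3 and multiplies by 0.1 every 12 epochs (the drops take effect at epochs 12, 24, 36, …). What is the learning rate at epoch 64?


n_drops = ⌊64/12⌋ = 5
lr = 0.3·0.1^5 = 0.3·0.00001 = 0.000003

0.000003


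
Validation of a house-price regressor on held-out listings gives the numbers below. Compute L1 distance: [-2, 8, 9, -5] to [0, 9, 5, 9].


d = |-2-0| + |8-9| + |9-5| + |-5-9|
  = 2 + 1 + 4 + 14
  = 21

21


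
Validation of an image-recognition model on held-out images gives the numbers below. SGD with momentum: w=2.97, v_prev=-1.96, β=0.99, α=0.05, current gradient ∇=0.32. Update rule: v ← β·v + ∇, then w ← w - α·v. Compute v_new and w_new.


v_new = 0.99·-1.96 + 0.32 = -1.9404 + 0.32 = -1.6204
w_new = 2.97 - 0.05·-1.6204 = 2.97 + 0.08102 = 3.05102

v_new=-1.6204, w_new=3.05102


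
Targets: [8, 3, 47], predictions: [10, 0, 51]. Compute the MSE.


Squared errors: (8-10)²=4, (3-0)²=9, (47-51)²=16
Sum = 29
MSE = 29/3 = 29/3

29/3


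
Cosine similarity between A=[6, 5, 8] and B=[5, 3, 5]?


A·B = 6·5 + 5·3 + 8·5 = 85
‖A‖ = √125 = 11.1803, ‖B‖ = √59 = 7.6811
cos = 85/(√125·√59) = 85/√7375 = 0.9898

0.9898


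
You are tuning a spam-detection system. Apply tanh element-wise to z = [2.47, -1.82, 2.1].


tanh(2.47) = 0.9858
tanh(-1.82) = -0.9488
tanh(2.1) = 0.9705
result = [0.9858, -0.9488, 0.9705]

[0.9858, -0.9488, 0.9705]


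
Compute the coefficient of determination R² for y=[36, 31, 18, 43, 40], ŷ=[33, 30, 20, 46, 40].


ȳ = 33.6
SS_res = Σ(y-ŷ)² = 23
SS_tot = Σ(y-ȳ)² = 385.2
R² = 1 - SS_res/SS_tot = 1 - 0.0597 = 0.9403

0.9403


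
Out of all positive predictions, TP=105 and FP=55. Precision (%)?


Precision = TP/(TP+FP)
= 105/(105+55)
= 105/160 = 65.62%

65.62%


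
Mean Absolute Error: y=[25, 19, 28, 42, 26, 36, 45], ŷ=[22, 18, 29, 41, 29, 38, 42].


Absolute errors: |25-22|=3, |19-18|=1, |28-29|=1, |42-41|=1, |26-29|=3, |36-38|=2, |45-42|=3
Sum = 14
MAE = 14/7 = 2

2


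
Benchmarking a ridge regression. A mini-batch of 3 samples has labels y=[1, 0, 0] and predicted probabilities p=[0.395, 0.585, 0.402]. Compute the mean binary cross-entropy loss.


L[0] = -ln(0.395) = 0.9289
L[1] = -ln(1-0.585) = -ln(0.415) = 0.8795
L[2] = -ln(1-0.402) = -ln(0.598) = 0.5142
mean = (0.9289 + 0.8795 + 0.5142)/3 = 0.7742

0.7742


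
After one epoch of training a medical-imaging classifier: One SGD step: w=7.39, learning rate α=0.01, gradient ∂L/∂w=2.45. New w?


w_new = w - α·∇
= 7.39 - 0.01·2.45
= 7.39 - 0.0245
= 7.3655

7.3655


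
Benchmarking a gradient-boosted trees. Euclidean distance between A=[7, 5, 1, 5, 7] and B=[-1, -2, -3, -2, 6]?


d = √((7+ 1)² + (5+ 2)² + (1+ 3)² + (5+ 2)² + (7-6)²)
  = √(64 + 49 + 16 + 49 + 1)
  = √179 = 13.3791

13.3791


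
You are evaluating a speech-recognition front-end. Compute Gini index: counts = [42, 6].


Probabilities: [42/48, 6/48] ≈ [0.875, 0.125]
Σpᵢ² = (1764 + 36)/48² = 1800/2304
Gini = 1 - Σpᵢ² = 1 - 1800/2304 = 0.2188

0.2188


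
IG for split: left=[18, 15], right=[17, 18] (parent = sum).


Parent = [35, 33], H_parent = 0.9994
H_left = 0.994 (n=33), H_right = 0.9994 (n=35)
H_children = (33/68)·0.994 + (35/68)·0.9994 = 0.9968
IG = 0.9994 - 0.9968 = 0.0026

0.0026


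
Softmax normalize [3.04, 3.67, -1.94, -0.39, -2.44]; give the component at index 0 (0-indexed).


Exponentials: e^3.04=20.9052, e^3.67=39.2519, e^-1.94=0.1437, e^-0.39=0.6771, e^-2.44=0.0872
Sum = 61.0651
Softmax = [0.3423, 0.6428, 0.0024, 0.0111, 0.0014]
p[0] = 20.9052/61.0651 = 0.3423

0.3423


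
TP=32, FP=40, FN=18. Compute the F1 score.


Precision = 32/72 = 0.4444
Recall = 32/50 = 0.64
F1 = 2·P·R/(P+R) = 2·TP/(2·TP+FP+FN) = 64/(64+40+18) = 64/122 = 0.5246

0.5246


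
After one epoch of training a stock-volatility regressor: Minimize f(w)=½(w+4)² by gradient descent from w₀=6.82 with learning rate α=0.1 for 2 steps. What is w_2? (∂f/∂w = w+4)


step 1: grad = 6.82+4 = 10.82; w = 6.82 - 0.1·(10.82) = 5.738
step 2: grad = 5.738+4 = 9.738; w = 5.738 - 0.1·(9.738) = 4.7642

4.7642


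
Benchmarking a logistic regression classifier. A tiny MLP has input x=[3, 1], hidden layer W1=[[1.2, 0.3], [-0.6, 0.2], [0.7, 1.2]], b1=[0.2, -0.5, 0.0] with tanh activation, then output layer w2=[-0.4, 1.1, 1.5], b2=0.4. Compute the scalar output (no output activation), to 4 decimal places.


z1[0] = (1.2)·(3) + (0.3)·(1) + 0.2 = 4.1
z1[1] = (-0.6)·(3) + (0.2)·(1) - 0.5 = -2.1
z1[2] = (0.7)·(3) + (1.2)·(1) + 0.0 = 3.3
h = tanh(z1) = [0.9995, -0.9705, 0.9973]
output = (-0.4)·(0.9995) + (1.1)·(-0.9705) + (1.5)·(0.9973) + 0.4 = 0.4286

0.4286


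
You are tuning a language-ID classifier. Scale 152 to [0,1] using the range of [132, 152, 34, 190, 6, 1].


min=1, max=190
(152-1)/(190-1) = 151/189 = 0.7989

0.7989


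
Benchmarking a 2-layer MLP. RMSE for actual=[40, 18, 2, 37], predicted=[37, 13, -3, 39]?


MSE = 63/4 = 15.75
RMSE = √(63/4) = 3.9686

3.9686


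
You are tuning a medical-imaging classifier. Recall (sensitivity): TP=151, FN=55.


Recall = TP/(TP+FN)
= 151/(151+55)
= 151/206 = 73.3%

73.3%


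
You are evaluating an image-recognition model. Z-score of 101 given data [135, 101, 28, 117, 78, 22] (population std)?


μ = 80.1667, σ = 42.6357
z = (101 - 80.1667)/42.6357 = 0.4886

0.4886


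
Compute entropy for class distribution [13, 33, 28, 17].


Probabilities: [13/91, 33/91, 28/91, 17/91] ≈ [0.1429, 0.3626, 0.3077, 0.1868]
H = -((13/91)·log₂(13/91) + (33/91)·log₂(33/91) + (28/91)·log₂(28/91) + (17/91)·log₂(17/91))
  = 1.9071 bits

1.9071 bits


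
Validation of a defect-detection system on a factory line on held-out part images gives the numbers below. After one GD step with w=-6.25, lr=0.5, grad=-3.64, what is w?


w_new = w - α·∇
= -6.25 - 0.5·-3.64
= -6.25 + 1.82
= -4.43

-4.43


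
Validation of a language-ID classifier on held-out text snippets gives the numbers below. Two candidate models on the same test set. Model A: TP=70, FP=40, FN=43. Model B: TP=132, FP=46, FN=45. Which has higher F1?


Model A: P=70/110=0.6364, R=70/113=0.6195, F1=2PR/(P+R)=2TP/(2TP+FP+FN)=140/223=0.6278
Model B: P=132/178=0.7416, R=132/177=0.7458, F1=2PR/(P+R)=2TP/(2TP+FP+FN)=264/355=0.7437
0.6278 < 0.7437 → Model B

Model B


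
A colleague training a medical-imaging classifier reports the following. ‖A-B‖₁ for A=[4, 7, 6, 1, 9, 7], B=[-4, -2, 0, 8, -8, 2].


d = |4+ 4| + |7+ 2| + |6-0| + |1-8| + |9+ 8| + |7-2|
  = 8 + 9 + 6 + 7 + 17 + 5
  = 52

52


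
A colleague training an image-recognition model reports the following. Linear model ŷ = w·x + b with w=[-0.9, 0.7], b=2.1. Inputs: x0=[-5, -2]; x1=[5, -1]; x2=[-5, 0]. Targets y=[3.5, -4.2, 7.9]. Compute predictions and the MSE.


ŷ0 = (-0.9)·(-5) + (0.7)·(-2) + 2.1 = 5.2
ŷ1 = (-0.9)·(5) + (0.7)·(-1) + 2.1 = -3.1
ŷ2 = (-0.9)·(-5) + (0.7)·(0) + 2.1 = 6.6
errors² = [2.89, 1.21, 1.69]
MSE = 5.7900/3 = 1.93

1.93


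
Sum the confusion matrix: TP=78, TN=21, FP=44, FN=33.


Total = TP + TN + FP + FN
= 78 + 21 + 44 + 33
= 176
(Predicted positive: 122, predicted negative: 54)

176


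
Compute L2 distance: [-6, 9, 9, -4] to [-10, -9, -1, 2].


d = √((-6+ 10)² + (9+ 9)² + (9+ 1)² + (-4-2)²)
  = √(16 + 324 + 100 + 36)
  = √476 = 21.8174

21.8174


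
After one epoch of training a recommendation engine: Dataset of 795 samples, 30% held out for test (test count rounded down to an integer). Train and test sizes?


Test = ⌊795·30/100⌋ = 238
Train = 795 - 238 = 557

Train: 557, Test: 238


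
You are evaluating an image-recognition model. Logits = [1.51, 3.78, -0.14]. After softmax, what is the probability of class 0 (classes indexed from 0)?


Exponentials: e^1.51=4.5267, e^3.78=43.816, e^-0.14=0.8694
Sum = 49.2121
Softmax = [0.092, 0.8904, 0.0177]
p[0] = 4.5267/49.2121 = 0.092

0.092


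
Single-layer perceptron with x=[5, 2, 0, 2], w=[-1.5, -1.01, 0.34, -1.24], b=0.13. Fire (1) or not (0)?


z = (5)·(-1.5) + (2)·(-1.01) + (0)·(0.34) + (2)·(-1.24) + 0.13
  = -11.87
step(z) = 0 (z<0)

0


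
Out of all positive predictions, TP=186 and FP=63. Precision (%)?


Precision = TP/(TP+FP)
= 186/(186+63)
= 186/249 = 74.7%

74.7%


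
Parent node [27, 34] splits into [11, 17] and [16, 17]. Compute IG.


Parent = [27, 34], H_parent = 0.9905
H_left = 0.9666 (n=28), H_right = 0.9993 (n=33)
H_children = (28/61)·0.9666 + (33/61)·0.9993 = 0.9843
IG = 0.9905 - 0.9843 = 0.0062

0.0062


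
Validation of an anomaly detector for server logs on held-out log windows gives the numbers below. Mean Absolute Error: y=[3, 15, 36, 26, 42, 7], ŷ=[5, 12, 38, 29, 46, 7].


Absolute errors: |3-5|=2, |15-12|=3, |36-38|=2, |26-29|=3, |42-46|=4, |7-7|=0
Sum = 14
MAE = 14/6 = 7/3

7/3


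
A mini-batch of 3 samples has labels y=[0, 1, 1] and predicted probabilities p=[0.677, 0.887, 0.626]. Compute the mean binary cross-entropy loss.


L[0] = -ln(1-0.677) = -ln(0.323) = 1.1301
L[1] = -ln(0.887) = 0.1199
L[2] = -ln(0.626) = 0.4684
mean = (1.1301 + 0.1199 + 0.4684)/3 = 0.5728

0.5728


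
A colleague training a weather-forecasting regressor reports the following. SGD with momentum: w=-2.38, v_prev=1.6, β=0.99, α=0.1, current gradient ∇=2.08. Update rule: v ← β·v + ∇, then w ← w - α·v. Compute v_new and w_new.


v_new = 0.99·1.6 + 2.08 = 1.584 + 2.08 = 3.664
w_new = -2.38 - 0.1·3.664 = -2.38 - 0.3664 = -2.7464

v_new=3.664, w_new=-2.7464


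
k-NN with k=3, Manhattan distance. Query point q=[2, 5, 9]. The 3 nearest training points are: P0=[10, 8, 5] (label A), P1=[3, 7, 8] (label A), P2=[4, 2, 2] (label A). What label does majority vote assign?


d(q,P0) = 15  (label A)
d(q,P1) = 4  (label A)
d(q,P2) = 12  (label A)
Votes: A=3, B=0
Majority → A

A


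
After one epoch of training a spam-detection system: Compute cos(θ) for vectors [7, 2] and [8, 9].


A·B = 7·8 + 2·9 = 74
‖A‖ = √53 = 7.2801, ‖B‖ = √145 = 12.0416
cos = 74/(√53·√145) = 74/√7685 = 0.8441

0.8441


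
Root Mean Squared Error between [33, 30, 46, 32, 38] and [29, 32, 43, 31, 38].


MSE = 30/5 = 6
RMSE = √(30/5) = 2.4495

2.4495


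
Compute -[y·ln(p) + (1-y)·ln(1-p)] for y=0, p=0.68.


BCE = -[y·ln(p) + (1-y)·ln(1-p)]
= -0 - 1·ln(1-0.68)
= -ln(0.32) = 1.1394

1.1394


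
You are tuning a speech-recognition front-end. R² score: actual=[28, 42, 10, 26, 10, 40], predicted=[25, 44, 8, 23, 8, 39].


ȳ = 26
SS_res = Σ(y-ŷ)² = 31
SS_tot = Σ(y-ȳ)² = 968
R² = 1 - SS_res/SS_tot = 1 - 0.032 = 0.968

0.968
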